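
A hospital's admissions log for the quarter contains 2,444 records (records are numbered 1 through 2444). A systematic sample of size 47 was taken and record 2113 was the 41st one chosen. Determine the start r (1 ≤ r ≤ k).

33

k = 2444/47 = 52
r = 2113 − (41−1)×52 = 2113 − 2080 = 33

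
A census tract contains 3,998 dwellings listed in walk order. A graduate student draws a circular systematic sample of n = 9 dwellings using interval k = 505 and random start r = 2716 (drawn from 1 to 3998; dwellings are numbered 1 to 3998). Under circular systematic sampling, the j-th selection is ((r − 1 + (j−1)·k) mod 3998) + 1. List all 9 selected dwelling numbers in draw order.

Selection 1: 2716
Selection 2: 2716 + 505 = 3221
Selection 3: 3221 + 505 = 3726
Selection 4: 3726 + 505 = 4231 → 4231 − 3998 = 233
Selection 5: 233 + 505 = 738
Selection 6: 738 + 505 = 1243
Selection 7: 1243 + 505 = 1748
Selection 8: 1748 + 505 = 2253
Selection 9: 2253 + 505 = 2758

2716, 3221, 3726, 233, 738, 1243, 1748, 2253, 2758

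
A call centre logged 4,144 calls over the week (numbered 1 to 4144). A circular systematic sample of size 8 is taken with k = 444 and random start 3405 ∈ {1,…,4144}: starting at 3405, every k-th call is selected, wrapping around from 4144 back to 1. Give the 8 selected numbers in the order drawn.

Selection 1: 3405
Selection 2: 3405 + 444 = 3849
Selection 3: 3849 + 444 = 4293 → 4293 − 4144 = 149
Selection 4: 149 + 444 = 593
Selection 5: 593 + 444 = 1037
Selection 6: 1037 + 444 = 1481
Selection 7: 1481 + 444 = 1925
Selection 8: 1925 + 444 = 2369

3405, 3849, 149, 593, 1037, 1481, 1925, 2369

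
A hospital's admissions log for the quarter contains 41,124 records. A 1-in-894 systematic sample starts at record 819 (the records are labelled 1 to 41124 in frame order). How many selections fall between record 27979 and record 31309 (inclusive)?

k = 894
First selection ≥ 27979: 819 + ⌈(27979−819)/894⌉·894 = 819 + 31×894 = 28533
Last selection ≤ 31309: 819 + ⌊(31309−819)/894⌋·894 = 819 + 34×894 = 31215
Count = 34 − 31 + 1 = 4

4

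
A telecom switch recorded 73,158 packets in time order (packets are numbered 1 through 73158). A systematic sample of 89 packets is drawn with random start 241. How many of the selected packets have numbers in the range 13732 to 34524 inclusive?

k = 73158/89 = 822
First selection ≥ 13732: 241 + ⌈(13732−241)/822⌉·822 = 241 + 17×822 = 14215
Last selection ≤ 34524: 241 + ⌊(34524−241)/822⌋·822 = 241 + 41×822 = 33943
Count = 41 − 17 + 1 = 25

25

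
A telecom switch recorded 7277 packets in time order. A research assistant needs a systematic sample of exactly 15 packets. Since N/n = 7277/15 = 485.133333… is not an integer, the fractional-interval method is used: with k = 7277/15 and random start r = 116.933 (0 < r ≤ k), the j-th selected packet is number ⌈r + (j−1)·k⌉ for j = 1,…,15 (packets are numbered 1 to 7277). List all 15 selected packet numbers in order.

j=1: r + 0k = 116.933 → ⌈·⌉ = 117
j=2: r + 1k = 602.066333… → ⌈·⌉ = 603
j=3: r + 2k = 1087.199666… → ⌈·⌉ = 1088
j=4: r + 3k = 1572.333 → ⌈·⌉ = 1573
j=5: r + 4k = 2057.466333… → ⌈·⌉ = 2058
j=6: r + 5k = 2542.599666… → ⌈·⌉ = 2543
j=7: r + 6k = 3027.733 → ⌈·⌉ = 3028
j=8: r + 7k = 3512.866333… → ⌈·⌉ = 3513
j=9: r + 8k = 3997.999666… → ⌈·⌉ = 3998
j=10: r + 9k = 4483.133 → ⌈·⌉ = 4484
j=11: r + 10k = 4968.266333… → ⌈·⌉ = 4969
j=12: r + 11k = 5453.399666… → ⌈·⌉ = 5454
j=13: r + 12k = 5938.533 → ⌈·⌉ = 5939
j=14: r + 13k = 6423.666333… → ⌈·⌉ = 6424
j=15: r + 14k = 6908.799666… → ⌈·⌉ = 6909

117, 603, 1088, 1573, 2058, 2543, 3028, 3513, 3998, 4484, 4969, 5454, 5939, 6424, 6909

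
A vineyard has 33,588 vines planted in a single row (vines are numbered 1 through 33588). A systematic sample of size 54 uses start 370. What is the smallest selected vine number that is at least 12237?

12810

k = 33588/54 = 622
Steps past start: ⌈(12237 − 370)/622⌉ = ⌈11867/622⌉ = 20
Selected vine: 370 + 20×622 = 12810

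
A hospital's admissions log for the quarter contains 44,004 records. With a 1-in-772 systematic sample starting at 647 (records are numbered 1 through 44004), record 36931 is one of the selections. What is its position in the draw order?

k = 772
position = (36931 − 647)/772 + 1 = 36284/772 + 1 = 47 + 1 = 48

48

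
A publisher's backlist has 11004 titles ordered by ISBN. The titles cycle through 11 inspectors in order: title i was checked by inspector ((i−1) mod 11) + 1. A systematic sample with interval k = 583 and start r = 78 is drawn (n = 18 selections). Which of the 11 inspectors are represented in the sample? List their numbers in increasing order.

1

Consecutive selections differ by k = 583, so their inspector numbers differ by 583 mod 11 = 0.
gcd(583, 11) = 11, so the sample visits 11/11 = 1 distinct residues mod 11.
Start 78 is inspector 1; the inspectors hit are 1.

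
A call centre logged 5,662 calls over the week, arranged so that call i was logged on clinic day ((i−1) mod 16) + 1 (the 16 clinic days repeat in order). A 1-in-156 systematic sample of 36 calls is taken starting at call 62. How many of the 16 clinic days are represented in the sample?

4

Consecutive selections differ by k = 156, so their clinic day numbers differ by 156 mod 16 = 12.
gcd(156, 16) = 4, so the sample visits 16/4 = 4 distinct residues mod 16.
Start 62 is clinic day 14; the clinic days hit are 2, 6, 10, 14.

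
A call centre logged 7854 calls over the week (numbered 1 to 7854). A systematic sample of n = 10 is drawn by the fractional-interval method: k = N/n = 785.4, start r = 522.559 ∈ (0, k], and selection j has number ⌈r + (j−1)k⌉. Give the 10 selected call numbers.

523, 1308, 2094, 2879, 3665, 4450, 5235, 6021, 6806, 7592

j=1: r + 0k = 522.559 → ⌈·⌉ = 523
j=2: r + 1k = 1307.959 → ⌈·⌉ = 1308
j=3: r + 2k = 2093.359 → ⌈·⌉ = 2094
j=4: r + 3k = 2878.759 → ⌈·⌉ = 2879
j=5: r + 4k = 3664.159 → ⌈·⌉ = 3665
j=6: r + 5k = 4449.559 → ⌈·⌉ = 4450
j=7: r + 6k = 5234.959 → ⌈·⌉ = 5235
j=8: r + 7k = 6020.359 → ⌈·⌉ = 6021
j=9: r + 8k = 6805.759 → ⌈·⌉ = 6806
j=10: r + 9k = 7591.159 → ⌈·⌉ = 7592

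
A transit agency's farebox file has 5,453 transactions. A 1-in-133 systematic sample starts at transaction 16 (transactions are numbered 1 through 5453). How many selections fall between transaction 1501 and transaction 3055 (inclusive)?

k = 133
First selection ≥ 1501: 16 + ⌈(1501−16)/133⌉·133 = 16 + 12×133 = 1612
Last selection ≤ 3055: 16 + ⌊(3055−16)/133⌋·133 = 16 + 22×133 = 2942
Count = 22 − 12 + 1 = 11

11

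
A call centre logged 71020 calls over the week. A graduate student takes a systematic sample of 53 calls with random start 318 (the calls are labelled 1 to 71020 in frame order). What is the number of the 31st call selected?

40518

k = 71020/53 = 1340
31st selection = r + (31−1)·k = 318 + 30×1340 = 318 + 40200 = 40518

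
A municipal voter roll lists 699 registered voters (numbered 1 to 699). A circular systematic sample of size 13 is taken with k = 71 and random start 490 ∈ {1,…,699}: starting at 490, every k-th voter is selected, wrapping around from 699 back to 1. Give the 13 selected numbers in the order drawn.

490, 561, 632, 4, 75, 146, 217, 288, 359, 430, 501, 572, 643

Selection 1: 490
Selection 2: 490 + 71 = 561
Selection 3: 561 + 71 = 632
Selection 4: 632 + 71 = 703 → 703 − 699 = 4
Selection 5: 4 + 71 = 75
Selection 6: 75 + 71 = 146
Selection 7: 146 + 71 = 217
Selection 8: 217 + 71 = 288
Selection 9: 288 + 71 = 359
Selection 10: 359 + 71 = 430
Selection 11: 430 + 71 = 501
Selection 12: 501 + 71 = 572
Selection 13: 572 + 71 = 643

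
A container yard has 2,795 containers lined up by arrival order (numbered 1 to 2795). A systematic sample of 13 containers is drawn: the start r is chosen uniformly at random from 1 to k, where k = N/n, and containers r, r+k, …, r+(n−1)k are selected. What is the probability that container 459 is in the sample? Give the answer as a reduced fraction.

1/215

k = 2795/13 = 215.
Container 459 is selected iff r ≡ 459 (mod 215); exactly one such r in {1,…,215}.
Inclusion probability = 1/215.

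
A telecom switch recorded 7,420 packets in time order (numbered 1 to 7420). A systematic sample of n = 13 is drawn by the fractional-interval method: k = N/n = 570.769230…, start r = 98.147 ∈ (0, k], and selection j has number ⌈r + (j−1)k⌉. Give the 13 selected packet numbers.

99, 669, 1240, 1811, 2382, 2952, 3523, 4094, 4665, 5236, 5806, 6377, 6948

j=1: r + 0k = 98.147 → ⌈·⌉ = 99
j=2: r + 1k = 668.916230… → ⌈·⌉ = 669
j=3: r + 2k = 1239.685461… → ⌈·⌉ = 1240
j=4: r + 3k = 1810.454692… → ⌈·⌉ = 1811
j=5: r + 4k = 2381.223923… → ⌈·⌉ = 2382
j=6: r + 5k = 2951.993153… → ⌈·⌉ = 2952
j=7: r + 6k = 3522.762384… → ⌈·⌉ = 3523
j=8: r + 7k = 4093.531615… → ⌈·⌉ = 4094
j=9: r + 8k = 4664.300846… → ⌈·⌉ = 4665
j=10: r + 9k = 5235.070076… → ⌈·⌉ = 5236
j=11: r + 10k = 5805.839307… → ⌈·⌉ = 5806
j=12: r + 11k = 6376.608538… → ⌈·⌉ = 6377
j=13: r + 12k = 6947.377769… → ⌈·⌉ = 6948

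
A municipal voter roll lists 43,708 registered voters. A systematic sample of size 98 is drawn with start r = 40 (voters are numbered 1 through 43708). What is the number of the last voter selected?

43302

k = 43708/98 = 446
98th selection = r + (98−1)·k = 40 + 97×446 = 40 + 43262 = 43302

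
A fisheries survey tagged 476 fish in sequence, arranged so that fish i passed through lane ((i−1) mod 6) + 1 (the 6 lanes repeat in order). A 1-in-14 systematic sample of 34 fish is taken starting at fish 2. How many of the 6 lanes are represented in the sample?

3

Consecutive selections differ by k = 14, so their lane numbers differ by 14 mod 6 = 2.
gcd(14, 6) = 2, so the sample visits 6/2 = 3 distinct residues mod 6.
Start 2 is lane 2; the lanes hit are 2, 4, 6.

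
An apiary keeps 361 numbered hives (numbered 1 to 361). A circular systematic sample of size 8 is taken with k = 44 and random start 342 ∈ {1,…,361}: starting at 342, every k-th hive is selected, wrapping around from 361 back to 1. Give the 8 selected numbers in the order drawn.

342, 25, 69, 113, 157, 201, 245, 289

Selection 1: 342
Selection 2: 342 + 44 = 386 → 386 − 361 = 25
Selection 3: 25 + 44 = 69
Selection 4: 69 + 44 = 113
Selection 5: 113 + 44 = 157
Selection 6: 157 + 44 = 201
Selection 7: 201 + 44 = 245
Selection 8: 245 + 44 = 289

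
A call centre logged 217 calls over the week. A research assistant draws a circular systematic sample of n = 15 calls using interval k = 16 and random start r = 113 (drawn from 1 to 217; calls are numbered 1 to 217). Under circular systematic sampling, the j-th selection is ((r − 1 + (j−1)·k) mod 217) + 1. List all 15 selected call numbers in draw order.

Selection 1: 113
Selection 2: 113 + 16 = 129
Selection 3: 129 + 16 = 145
Selection 4: 145 + 16 = 161
Selection 5: 161 + 16 = 177
Selection 6: 177 + 16 = 193
Selection 7: 193 + 16 = 209
Selection 8: 209 + 16 = 225 → 225 − 217 = 8
Selection 9: 8 + 16 = 24
Selection 10: 24 + 16 = 40
Selection 11: 40 + 16 = 56
Selection 12: 56 + 16 = 72
Selection 13: 72 + 16 = 88
Selection 14: 88 + 16 = 104
Selection 15: 104 + 16 = 120

113, 129, 145, 161, 177, 193, 209, 8, 24, 40, 56, 72, 88, 104, 120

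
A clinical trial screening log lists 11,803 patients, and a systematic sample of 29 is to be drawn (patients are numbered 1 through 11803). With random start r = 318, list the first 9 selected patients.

k = N/n = 11803/29 = 407
patient 1: 318
patient 2: 318 + 407 = 725
patient 3: 725 + 407 = 1132
patient 4: 1132 + 407 = 1539
patient 5: 1539 + 407 = 1946
patient 6: 1946 + 407 = 2353
patient 7: 2353 + 407 = 2760
patient 8: 2760 + 407 = 3167
patient 9: 3167 + 407 = 3574

318, 725, 1132, 1539, 1946, 2353, 2760, 3167, 3574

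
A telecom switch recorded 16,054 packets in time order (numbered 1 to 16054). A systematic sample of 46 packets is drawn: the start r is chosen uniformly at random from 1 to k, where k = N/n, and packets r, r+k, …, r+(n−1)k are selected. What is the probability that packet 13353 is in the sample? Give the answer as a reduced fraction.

1/349

k = 16054/46 = 349.
Packet 13353 is selected iff r ≡ 13353 (mod 349); exactly one such r in {1,…,349}.
Inclusion probability = 1/349.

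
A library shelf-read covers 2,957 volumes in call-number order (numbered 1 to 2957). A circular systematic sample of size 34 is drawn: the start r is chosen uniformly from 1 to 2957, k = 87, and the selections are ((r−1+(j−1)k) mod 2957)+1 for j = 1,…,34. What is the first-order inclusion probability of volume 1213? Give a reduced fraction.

For each position j, as r ranges over 1…2957 the j-th selection hits every volume exactly once, so volume 1213 is selected for exactly 34 of the 2957 starts.
Inclusion probability = 34/2957.

34/2957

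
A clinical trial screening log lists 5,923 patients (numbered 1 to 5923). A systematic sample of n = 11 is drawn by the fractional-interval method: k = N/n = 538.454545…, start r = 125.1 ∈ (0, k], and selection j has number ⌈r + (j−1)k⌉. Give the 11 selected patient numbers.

126, 664, 1203, 1741, 2279, 2818, 3356, 3895, 4433, 4972, 5510

j=1: r + 0k = 125.1 → ⌈·⌉ = 126
j=2: r + 1k = 663.554545… → ⌈·⌉ = 664
j=3: r + 2k = 1202.009090… → ⌈·⌉ = 1203
j=4: r + 3k = 1740.463636… → ⌈·⌉ = 1741
j=5: r + 4k = 2278.918181… → ⌈·⌉ = 2279
j=6: r + 5k = 2817.372727… → ⌈·⌉ = 2818
j=7: r + 6k = 3355.827272… → ⌈·⌉ = 3356
j=8: r + 7k = 3894.281818… → ⌈·⌉ = 3895
j=9: r + 8k = 4432.736363… → ⌈·⌉ = 4433
j=10: r + 9k = 4971.190909… → ⌈·⌉ = 4972
j=11: r + 10k = 5509.645454… → ⌈·⌉ = 5510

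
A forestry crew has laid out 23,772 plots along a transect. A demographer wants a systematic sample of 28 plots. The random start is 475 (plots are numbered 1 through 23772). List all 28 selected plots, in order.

k = N/n = 23772/28 = 849
plot 1: 475
plot 2: 475 + 849 = 1324
plot 3: 1324 + 849 = 2173
plot 4: 2173 + 849 = 3022
plot 5: 3022 + 849 = 3871
plot 6: 3871 + 849 = 4720
plot 7: 4720 + 849 = 5569
plot 8: 5569 + 849 = 6418
plot 9: 6418 + 849 = 7267
plot 10: 7267 + 849 = 8116
plot 11: 8116 + 849 = 8965
plot 12: 8965 + 849 = 9814
plot 13: 9814 + 849 = 10663
plot 14: 10663 + 849 = 11512
plot 15: 11512 + 849 = 12361
plot 16: 12361 + 849 = 13210
plot 17: 13210 + 849 = 14059
plot 18: 14059 + 849 = 14908
plot 19: 14908 + 849 = 15757
plot 20: 15757 + 849 = 16606
plot 21: 16606 + 849 = 17455
plot 22: 17455 + 849 = 18304
plot 23: 18304 + 849 = 19153
plot 24: 19153 + 849 = 20002
plot 25: 20002 + 849 = 20851
plot 26: 20851 + 849 = 21700
plot 27: 21700 + 849 = 22549
plot 28: 22549 + 849 = 23398

475, 1324, 2173, 3022, 3871, 4720, 5569, 6418, 7267, 8116, 8965, 9814, 10663, 11512, 12361, 13210, 14059, 14908, 15757, 16606, 17455, 18304, 19153, 20002, 20851, 21700, 22549, 23398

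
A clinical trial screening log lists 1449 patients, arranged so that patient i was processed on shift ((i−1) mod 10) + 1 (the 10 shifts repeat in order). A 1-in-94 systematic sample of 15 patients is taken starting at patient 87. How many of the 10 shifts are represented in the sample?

Consecutive selections differ by k = 94, so their shift numbers differ by 94 mod 10 = 4.
gcd(94, 10) = 2, so the sample visits 10/2 = 5 distinct residues mod 10.
Start 87 is shift 7; the shifts hit are 1, 3, 5, 7, 9.

5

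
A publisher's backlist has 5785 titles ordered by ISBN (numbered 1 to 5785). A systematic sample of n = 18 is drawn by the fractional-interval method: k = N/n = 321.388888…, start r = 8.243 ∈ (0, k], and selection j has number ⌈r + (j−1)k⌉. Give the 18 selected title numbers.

j=1: r + 0k = 8.243 → ⌈·⌉ = 9
j=2: r + 1k = 329.631888… → ⌈·⌉ = 330
j=3: r + 2k = 651.020777… → ⌈·⌉ = 652
j=4: r + 3k = 972.409666… → ⌈·⌉ = 973
j=5: r + 4k = 1293.798555… → ⌈·⌉ = 1294
j=6: r + 5k = 1615.187444… → ⌈·⌉ = 1616
j=7: r + 6k = 1936.576333… → ⌈·⌉ = 1937
j=8: r + 7k = 2257.965222… → ⌈·⌉ = 2258
j=9: r + 8k = 2579.354111… → ⌈·⌉ = 2580
j=10: r + 9k = 2900.743 → ⌈·⌉ = 2901
j=11: r + 10k = 3222.131888… → ⌈·⌉ = 3223
j=12: r + 11k = 3543.520777… → ⌈·⌉ = 3544
j=13: r + 12k = 3864.909666… → ⌈·⌉ = 3865
j=14: r + 13k = 4186.298555… → ⌈·⌉ = 4187
j=15: r + 14k = 4507.687444… → ⌈·⌉ = 4508
j=16: r + 15k = 4829.076333… → ⌈·⌉ = 4830
j=17: r + 16k = 5150.465222… → ⌈·⌉ = 5151
j=18: r + 17k = 5471.854111… → ⌈·⌉ = 5472

9, 330, 652, 973, 1294, 1616, 1937, 2258, 2580, 2901, 3223, 3544, 3865, 4187, 4508, 4830, 5151, 5472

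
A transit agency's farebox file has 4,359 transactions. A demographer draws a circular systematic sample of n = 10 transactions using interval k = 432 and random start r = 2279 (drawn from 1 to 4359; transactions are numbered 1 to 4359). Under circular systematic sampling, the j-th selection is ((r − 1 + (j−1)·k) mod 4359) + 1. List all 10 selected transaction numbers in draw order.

Selection 1: 2279
Selection 2: 2279 + 432 = 2711
Selection 3: 2711 + 432 = 3143
Selection 4: 3143 + 432 = 3575
Selection 5: 3575 + 432 = 4007
Selection 6: 4007 + 432 = 4439 → 4439 − 4359 = 80
Selection 7: 80 + 432 = 512
Selection 8: 512 + 432 = 944
Selection 9: 944 + 432 = 1376
Selection 10: 1376 + 432 = 1808

2279, 2711, 3143, 3575, 4007, 80, 512, 944, 1376, 1808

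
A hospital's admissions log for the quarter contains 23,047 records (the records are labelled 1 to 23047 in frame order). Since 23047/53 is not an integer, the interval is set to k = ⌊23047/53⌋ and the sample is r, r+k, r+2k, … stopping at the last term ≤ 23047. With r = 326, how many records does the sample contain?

k = ⌊23047/53⌋ = 434
Achieved size = ⌊(23047 − 326)/434⌋ + 1 = ⌊22721/434⌋ + 1 = 52 + 1 = 53
(last selection: 326 + 52×434 = 22894 ≤ 23047; next would be 23328 > 23047)

53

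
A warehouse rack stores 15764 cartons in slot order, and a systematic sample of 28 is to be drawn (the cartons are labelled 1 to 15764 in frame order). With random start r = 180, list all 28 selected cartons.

k = N/n = 15764/28 = 563
carton 1: 180
carton 2: 180 + 563 = 743
carton 3: 743 + 563 = 1306
carton 4: 1306 + 563 = 1869
carton 5: 1869 + 563 = 2432
carton 6: 2432 + 563 = 2995
carton 7: 2995 + 563 = 3558
carton 8: 3558 + 563 = 4121
carton 9: 4121 + 563 = 4684
carton 10: 4684 + 563 = 5247
carton 11: 5247 + 563 = 5810
carton 12: 5810 + 563 = 6373
carton 13: 6373 + 563 = 6936
carton 14: 6936 + 563 = 7499
carton 15: 7499 + 563 = 8062
carton 16: 8062 + 563 = 8625
carton 17: 8625 + 563 = 9188
carton 18: 9188 + 563 = 9751
carton 19: 9751 + 563 = 10314
carton 20: 10314 + 563 = 10877
carton 21: 10877 + 563 = 11440
carton 22: 11440 + 563 = 12003
carton 23: 12003 + 563 = 12566
carton 24: 12566 + 563 = 13129
carton 25: 13129 + 563 = 13692
carton 26: 13692 + 563 = 14255
carton 27: 14255 + 563 = 14818
carton 28: 14818 + 563 = 15381

180, 743, 1306, 1869, 2432, 2995, 3558, 4121, 4684, 5247, 5810, 6373, 6936, 7499, 8062, 8625, 9188, 9751, 10314, 10877, 11440, 12003, 12566, 13129, 13692, 14255, 14818, 15381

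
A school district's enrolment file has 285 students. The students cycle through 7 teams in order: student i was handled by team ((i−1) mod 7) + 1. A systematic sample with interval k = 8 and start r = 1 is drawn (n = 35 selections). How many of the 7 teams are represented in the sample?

Consecutive selections differ by k = 8, so their team numbers differ by 8 mod 7 = 1.
gcd(8, 7) = 1, so the sample visits 7/1 = 7 distinct residues mod 7.
Start 1 is team 1; the teams hit are 1, 2, 3, 4, 5, 6, 7.

7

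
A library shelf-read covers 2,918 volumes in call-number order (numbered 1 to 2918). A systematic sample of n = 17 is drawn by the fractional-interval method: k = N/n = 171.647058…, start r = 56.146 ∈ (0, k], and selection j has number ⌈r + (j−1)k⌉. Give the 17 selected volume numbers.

j=1: r + 0k = 56.146 → ⌈·⌉ = 57
j=2: r + 1k = 227.793058… → ⌈·⌉ = 228
j=3: r + 2k = 399.440117… → ⌈·⌉ = 400
j=4: r + 3k = 571.087176… → ⌈·⌉ = 572
j=5: r + 4k = 742.734235… → ⌈·⌉ = 743
j=6: r + 5k = 914.381294… → ⌈·⌉ = 915
j=7: r + 6k = 1086.028352… → ⌈·⌉ = 1087
j=8: r + 7k = 1257.675411… → ⌈·⌉ = 1258
j=9: r + 8k = 1429.322470… → ⌈·⌉ = 1430
j=10: r + 9k = 1600.969529… → ⌈·⌉ = 1601
j=11: r + 10k = 1772.616588… → ⌈·⌉ = 1773
j=12: r + 11k = 1944.263647… → ⌈·⌉ = 1945
j=13: r + 12k = 2115.910705… → ⌈·⌉ = 2116
j=14: r + 13k = 2287.557764… → ⌈·⌉ = 2288
j=15: r + 14k = 2459.204823… → ⌈·⌉ = 2460
j=16: r + 15k = 2630.851882… → ⌈·⌉ = 2631
j=17: r + 16k = 2802.498941… → ⌈·⌉ = 2803

57, 228, 400, 572, 743, 915, 1087, 1258, 1430, 1601, 1773, 1945, 2116, 2288, 2460, 2631, 2803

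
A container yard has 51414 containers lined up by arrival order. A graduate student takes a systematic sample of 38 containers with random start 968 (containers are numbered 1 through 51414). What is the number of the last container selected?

51029

k = 51414/38 = 1353
38th selection = r + (38−1)·k = 968 + 37×1353 = 968 + 50061 = 51029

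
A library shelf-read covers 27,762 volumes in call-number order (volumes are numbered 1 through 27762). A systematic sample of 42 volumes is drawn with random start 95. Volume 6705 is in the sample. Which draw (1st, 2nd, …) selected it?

k = 27762/42 = 661
position = (6705 − 95)/661 + 1 = 6610/661 + 1 = 10 + 1 = 11

11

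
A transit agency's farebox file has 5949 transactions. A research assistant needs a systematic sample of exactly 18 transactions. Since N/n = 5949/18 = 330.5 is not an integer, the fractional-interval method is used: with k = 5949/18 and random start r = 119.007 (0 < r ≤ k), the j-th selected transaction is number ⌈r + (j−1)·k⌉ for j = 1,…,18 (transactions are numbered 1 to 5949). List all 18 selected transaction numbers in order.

j=1: r + 0k = 119.007 → ⌈·⌉ = 120
j=2: r + 1k = 449.507 → ⌈·⌉ = 450
j=3: r + 2k = 780.007 → ⌈·⌉ = 781
j=4: r + 3k = 1110.507 → ⌈·⌉ = 1111
j=5: r + 4k = 1441.007 → ⌈·⌉ = 1442
j=6: r + 5k = 1771.507 → ⌈·⌉ = 1772
j=7: r + 6k = 2102.007 → ⌈·⌉ = 2103
j=8: r + 7k = 2432.507 → ⌈·⌉ = 2433
j=9: r + 8k = 2763.007 → ⌈·⌉ = 2764
j=10: r + 9k = 3093.507 → ⌈·⌉ = 3094
j=11: r + 10k = 3424.007 → ⌈·⌉ = 3425
j=12: r + 11k = 3754.507 → ⌈·⌉ = 3755
j=13: r + 12k = 4085.007 → ⌈·⌉ = 4086
j=14: r + 13k = 4415.507 → ⌈·⌉ = 4416
j=15: r + 14k = 4746.007 → ⌈·⌉ = 4747
j=16: r + 15k = 5076.507 → ⌈·⌉ = 5077
j=17: r + 16k = 5407.007 → ⌈·⌉ = 5408
j=18: r + 17k = 5737.507 → ⌈·⌉ = 5738

120, 450, 781, 1111, 1442, 1772, 2103, 2433, 2764, 3094, 3425, 3755, 4086, 4416, 4747, 5077, 5408, 5738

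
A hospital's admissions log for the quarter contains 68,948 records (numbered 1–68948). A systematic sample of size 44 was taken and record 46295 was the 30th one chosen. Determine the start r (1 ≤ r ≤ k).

k = 68948/44 = 1567
r = 46295 − (30−1)×1567 = 46295 − 45443 = 852

852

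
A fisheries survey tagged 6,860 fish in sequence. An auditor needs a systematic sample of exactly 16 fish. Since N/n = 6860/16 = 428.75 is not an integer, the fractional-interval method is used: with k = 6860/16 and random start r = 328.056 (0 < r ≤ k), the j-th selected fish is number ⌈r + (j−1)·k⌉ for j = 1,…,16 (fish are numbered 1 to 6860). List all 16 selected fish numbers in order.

329, 757, 1186, 1615, 2044, 2472, 2901, 3330, 3759, 4187, 4616, 5045, 5474, 5902, 6331, 6760

j=1: r + 0k = 328.056 → ⌈·⌉ = 329
j=2: r + 1k = 756.806 → ⌈·⌉ = 757
j=3: r + 2k = 1185.556 → ⌈·⌉ = 1186
j=4: r + 3k = 1614.306 → ⌈·⌉ = 1615
j=5: r + 4k = 2043.056 → ⌈·⌉ = 2044
j=6: r + 5k = 2471.806 → ⌈·⌉ = 2472
j=7: r + 6k = 2900.556 → ⌈·⌉ = 2901
j=8: r + 7k = 3329.306 → ⌈·⌉ = 3330
j=9: r + 8k = 3758.056 → ⌈·⌉ = 3759
j=10: r + 9k = 4186.806 → ⌈·⌉ = 4187
j=11: r + 10k = 4615.556 → ⌈·⌉ = 4616
j=12: r + 11k = 5044.306 → ⌈·⌉ = 5045
j=13: r + 12k = 5473.056 → ⌈·⌉ = 5474
j=14: r + 13k = 5901.806 → ⌈·⌉ = 5902
j=15: r + 14k = 6330.556 → ⌈·⌉ = 6331
j=16: r + 15k = 6759.306 → ⌈·⌉ = 6760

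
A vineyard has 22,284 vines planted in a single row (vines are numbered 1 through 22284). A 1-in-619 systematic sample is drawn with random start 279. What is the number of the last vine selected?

21944

k = 619
36th selection = r + (36−1)·k = 279 + 35×619 = 279 + 21665 = 21944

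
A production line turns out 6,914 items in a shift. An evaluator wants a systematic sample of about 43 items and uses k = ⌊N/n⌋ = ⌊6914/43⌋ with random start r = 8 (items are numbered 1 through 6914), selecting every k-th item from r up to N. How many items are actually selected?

k = ⌊6914/43⌋ = 160
Achieved size = ⌊(6914 − 8)/160⌋ + 1 = ⌊6906/160⌋ + 1 = 43 + 1 = 44
(last selection: 8 + 43×160 = 6888 ≤ 6914; next would be 7048 > 6914)

44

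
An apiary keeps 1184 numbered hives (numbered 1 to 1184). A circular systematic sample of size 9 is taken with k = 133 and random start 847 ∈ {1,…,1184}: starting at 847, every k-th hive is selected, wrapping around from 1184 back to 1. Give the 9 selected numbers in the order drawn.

847, 980, 1113, 62, 195, 328, 461, 594, 727

Selection 1: 847
Selection 2: 847 + 133 = 980
Selection 3: 980 + 133 = 1113
Selection 4: 1113 + 133 = 1246 → 1246 − 1184 = 62
Selection 5: 62 + 133 = 195
Selection 6: 195 + 133 = 328
Selection 7: 328 + 133 = 461
Selection 8: 461 + 133 = 594
Selection 9: 594 + 133 = 727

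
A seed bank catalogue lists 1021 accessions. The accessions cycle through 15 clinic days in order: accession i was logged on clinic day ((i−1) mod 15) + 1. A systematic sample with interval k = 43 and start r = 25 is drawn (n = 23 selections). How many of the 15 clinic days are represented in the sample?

15

Consecutive selections differ by k = 43, so their clinic day numbers differ by 43 mod 15 = 13.
gcd(43, 15) = 1, so the sample visits 15/1 = 15 distinct residues mod 15.
Start 25 is clinic day 10; the clinic days hit are 1, 2, 3, 4, 5, 6, 7, 8, 9, 10, 11, 12, 13, 14, 15.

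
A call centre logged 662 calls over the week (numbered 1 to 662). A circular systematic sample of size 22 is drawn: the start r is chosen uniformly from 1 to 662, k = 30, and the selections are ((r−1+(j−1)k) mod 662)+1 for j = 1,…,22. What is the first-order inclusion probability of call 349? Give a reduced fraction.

11/331

For each position j, as r ranges over 1…662 the j-th selection hits every call exactly once, so call 349 is selected for exactly 22 of the 662 starts.
Inclusion probability = 22/662 = 11/331.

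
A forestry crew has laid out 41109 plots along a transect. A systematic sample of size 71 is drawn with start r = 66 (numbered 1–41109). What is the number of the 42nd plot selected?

k = 41109/71 = 579
42nd selection = r + (42−1)·k = 66 + 41×579 = 66 + 23739 = 23805

23805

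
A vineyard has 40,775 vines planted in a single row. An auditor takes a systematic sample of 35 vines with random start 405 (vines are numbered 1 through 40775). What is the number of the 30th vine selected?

34190

k = 40775/35 = 1165
30th selection = r + (30−1)·k = 405 + 29×1165 = 405 + 33785 = 34190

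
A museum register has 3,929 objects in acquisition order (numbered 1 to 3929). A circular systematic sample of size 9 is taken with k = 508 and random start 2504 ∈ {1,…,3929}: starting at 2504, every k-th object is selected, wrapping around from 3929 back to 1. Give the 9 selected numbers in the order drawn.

2504, 3012, 3520, 99, 607, 1115, 1623, 2131, 2639

Selection 1: 2504
Selection 2: 2504 + 508 = 3012
Selection 3: 3012 + 508 = 3520
Selection 4: 3520 + 508 = 4028 → 4028 − 3929 = 99
Selection 5: 99 + 508 = 607
Selection 6: 607 + 508 = 1115
Selection 7: 1115 + 508 = 1623
Selection 8: 1623 + 508 = 2131
Selection 9: 2131 + 508 = 2639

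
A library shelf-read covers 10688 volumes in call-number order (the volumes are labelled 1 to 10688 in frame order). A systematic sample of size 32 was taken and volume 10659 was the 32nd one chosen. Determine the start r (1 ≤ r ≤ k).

305

k = 10688/32 = 334
r = 10659 − (32−1)×334 = 10659 − 10354 = 305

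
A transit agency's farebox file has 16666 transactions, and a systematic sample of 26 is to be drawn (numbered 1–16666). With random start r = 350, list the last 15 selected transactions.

k = N/n = 16666/26 = 641
12th selection = 350 + 11×641 = 7401
13th: 7401 + 641 = 8042
14th: 8042 + 641 = 8683
15th: 8683 + 641 = 9324
16th: 9324 + 641 = 9965
17th: 9965 + 641 = 10606
18th: 10606 + 641 = 11247
19th: 11247 + 641 = 11888
20th: 11888 + 641 = 12529
21st: 12529 + 641 = 13170
22nd: 13170 + 641 = 13811
23rd: 13811 + 641 = 14452
24th: 14452 + 641 = 15093
25th: 15093 + 641 = 15734
26th: 15734 + 641 = 16375

7401, 8042, 8683, 9324, 9965, 10606, 11247, 11888, 12529, 13170, 13811, 14452, 15093, 15734, 16375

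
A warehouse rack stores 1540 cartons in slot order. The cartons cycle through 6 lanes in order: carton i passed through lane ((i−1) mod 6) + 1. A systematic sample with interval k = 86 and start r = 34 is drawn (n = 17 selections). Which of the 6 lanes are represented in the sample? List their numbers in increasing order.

Consecutive selections differ by k = 86, so their lane numbers differ by 86 mod 6 = 2.
gcd(86, 6) = 2, so the sample visits 6/2 = 3 distinct residues mod 6.
Start 34 is lane 4; the lanes hit are 2, 4, 6.

2, 4, 6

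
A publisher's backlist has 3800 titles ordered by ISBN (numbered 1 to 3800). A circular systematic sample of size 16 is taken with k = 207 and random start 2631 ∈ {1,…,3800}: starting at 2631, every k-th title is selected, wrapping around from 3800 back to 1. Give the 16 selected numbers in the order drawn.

2631, 2838, 3045, 3252, 3459, 3666, 73, 280, 487, 694, 901, 1108, 1315, 1522, 1729, 1936

Selection 1: 2631
Selection 2: 2631 + 207 = 2838
Selection 3: 2838 + 207 = 3045
Selection 4: 3045 + 207 = 3252
Selection 5: 3252 + 207 = 3459
Selection 6: 3459 + 207 = 3666
Selection 7: 3666 + 207 = 3873 → 3873 − 3800 = 73
Selection 8: 73 + 207 = 280
Selection 9: 280 + 207 = 487
Selection 10: 487 + 207 = 694
Selection 11: 694 + 207 = 901
Selection 12: 901 + 207 = 1108
Selection 13: 1108 + 207 = 1315
Selection 14: 1315 + 207 = 1522
Selection 15: 1522 + 207 = 1729
Selection 16: 1729 + 207 = 1936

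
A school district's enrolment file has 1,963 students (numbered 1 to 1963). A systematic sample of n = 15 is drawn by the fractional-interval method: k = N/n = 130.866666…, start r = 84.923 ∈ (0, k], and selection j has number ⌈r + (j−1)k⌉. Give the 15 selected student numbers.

j=1: r + 0k = 84.923 → ⌈·⌉ = 85
j=2: r + 1k = 215.789666… → ⌈·⌉ = 216
j=3: r + 2k = 346.656333… → ⌈·⌉ = 347
j=4: r + 3k = 477.523 → ⌈·⌉ = 478
j=5: r + 4k = 608.389666… → ⌈·⌉ = 609
j=6: r + 5k = 739.256333… → ⌈·⌉ = 740
j=7: r + 6k = 870.123 → ⌈·⌉ = 871
j=8: r + 7k = 1000.989666… → ⌈·⌉ = 1001
j=9: r + 8k = 1131.856333… → ⌈·⌉ = 1132
j=10: r + 9k = 1262.723 → ⌈·⌉ = 1263
j=11: r + 10k = 1393.589666… → ⌈·⌉ = 1394
j=12: r + 11k = 1524.456333… → ⌈·⌉ = 1525
j=13: r + 12k = 1655.323 → ⌈·⌉ = 1656
j=14: r + 13k = 1786.189666… → ⌈·⌉ = 1787
j=15: r + 14k = 1917.056333… → ⌈·⌉ = 1918

85, 216, 347, 478, 609, 740, 871, 1001, 1132, 1263, 1394, 1525, 1656, 1787, 1918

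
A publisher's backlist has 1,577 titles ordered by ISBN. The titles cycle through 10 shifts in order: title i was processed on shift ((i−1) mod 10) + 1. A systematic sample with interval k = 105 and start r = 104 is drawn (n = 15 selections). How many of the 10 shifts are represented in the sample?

Consecutive selections differ by k = 105, so their shift numbers differ by 105 mod 10 = 5.
gcd(105, 10) = 5, so the sample visits 10/5 = 2 distinct residues mod 10.
Start 104 is shift 4; the shifts hit are 4, 9.

2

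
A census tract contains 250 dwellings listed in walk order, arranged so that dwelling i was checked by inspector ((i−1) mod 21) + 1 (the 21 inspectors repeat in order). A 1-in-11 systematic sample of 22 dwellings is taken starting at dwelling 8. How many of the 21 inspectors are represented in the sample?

Consecutive selections differ by k = 11, so their inspector numbers differ by 11 mod 21 = 11.
gcd(11, 21) = 1, so the sample visits 21/1 = 21 distinct residues mod 21.
Start 8 is inspector 8; the inspectors hit are 1, 2, 3, 4, 5, 6, 7, 8, 9, 10, 11, 12, 13, 14, 15, 16, 17, 18, 19, 20, 21.

21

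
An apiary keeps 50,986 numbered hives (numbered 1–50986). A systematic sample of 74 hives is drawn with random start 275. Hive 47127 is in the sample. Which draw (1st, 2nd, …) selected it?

k = 50986/74 = 689
position = (47127 − 275)/689 + 1 = 46852/689 + 1 = 68 + 1 = 69

69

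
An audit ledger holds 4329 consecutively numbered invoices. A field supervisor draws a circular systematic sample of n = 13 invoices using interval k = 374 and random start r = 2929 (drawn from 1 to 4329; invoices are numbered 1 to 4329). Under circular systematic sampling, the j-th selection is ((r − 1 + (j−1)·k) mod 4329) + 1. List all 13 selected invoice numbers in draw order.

Selection 1: 2929
Selection 2: 2929 + 374 = 3303
Selection 3: 3303 + 374 = 3677
Selection 4: 3677 + 374 = 4051
Selection 5: 4051 + 374 = 4425 → 4425 − 4329 = 96
Selection 6: 96 + 374 = 470
Selection 7: 470 + 374 = 844
Selection 8: 844 + 374 = 1218
Selection 9: 1218 + 374 = 1592
Selection 10: 1592 + 374 = 1966
Selection 11: 1966 + 374 = 2340
Selection 12: 2340 + 374 = 2714
Selection 13: 2714 + 374 = 3088

2929, 3303, 3677, 4051, 96, 470, 844, 1218, 1592, 1966, 2340, 2714, 3088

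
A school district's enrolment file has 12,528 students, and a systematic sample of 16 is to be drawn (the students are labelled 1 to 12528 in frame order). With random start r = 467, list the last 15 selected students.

k = N/n = 12528/16 = 783
2nd selection = 467 + 1×783 = 1250
3rd: 1250 + 783 = 2033
4th: 2033 + 783 = 2816
5th: 2816 + 783 = 3599
6th: 3599 + 783 = 4382
7th: 4382 + 783 = 5165
8th: 5165 + 783 = 5948
9th: 5948 + 783 = 6731
10th: 6731 + 783 = 7514
11th: 7514 + 783 = 8297
12th: 8297 + 783 = 9080
13th: 9080 + 783 = 9863
14th: 9863 + 783 = 10646
15th: 10646 + 783 = 11429
16th: 11429 + 783 = 12212

1250, 2033, 2816, 3599, 4382, 5165, 5948, 6731, 7514, 8297, 9080, 9863, 10646, 11429, 12212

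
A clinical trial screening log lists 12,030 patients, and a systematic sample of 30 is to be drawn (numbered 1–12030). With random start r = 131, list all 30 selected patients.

131, 532, 933, 1334, 1735, 2136, 2537, 2938, 3339, 3740, 4141, 4542, 4943, 5344, 5745, 6146, 6547, 6948, 7349, 7750, 8151, 8552, 8953, 9354, 9755, 10156, 10557, 10958, 11359, 11760

k = N/n = 12030/30 = 401
patient 1: 131
patient 2: 131 + 401 = 532
patient 3: 532 + 401 = 933
patient 4: 933 + 401 = 1334
patient 5: 1334 + 401 = 1735
patient 6: 1735 + 401 = 2136
patient 7: 2136 + 401 = 2537
patient 8: 2537 + 401 = 2938
patient 9: 2938 + 401 = 3339
patient 10: 3339 + 401 = 3740
patient 11: 3740 + 401 = 4141
patient 12: 4141 + 401 = 4542
patient 13: 4542 + 401 = 4943
patient 14: 4943 + 401 = 5344
patient 15: 5344 + 401 = 5745
patient 16: 5745 + 401 = 6146
patient 17: 6146 + 401 = 6547
patient 18: 6547 + 401 = 6948
patient 19: 6948 + 401 = 7349
patient 20: 7349 + 401 = 7750
patient 21: 7750 + 401 = 8151
patient 22: 8151 + 401 = 8552
patient 23: 8552 + 401 = 8953
patient 24: 8953 + 401 = 9354
patient 25: 9354 + 401 = 9755
patient 26: 9755 + 401 = 10156
patient 27: 10156 + 401 = 10557
patient 28: 10557 + 401 = 10958
patient 29: 10958 + 401 = 11359
patient 30: 11359 + 401 = 11760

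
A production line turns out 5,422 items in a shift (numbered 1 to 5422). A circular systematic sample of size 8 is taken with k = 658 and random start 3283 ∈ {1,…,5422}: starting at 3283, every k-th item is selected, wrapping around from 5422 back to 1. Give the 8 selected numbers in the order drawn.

3283, 3941, 4599, 5257, 493, 1151, 1809, 2467

Selection 1: 3283
Selection 2: 3283 + 658 = 3941
Selection 3: 3941 + 658 = 4599
Selection 4: 4599 + 658 = 5257
Selection 5: 5257 + 658 = 5915 → 5915 − 5422 = 493
Selection 6: 493 + 658 = 1151
Selection 7: 1151 + 658 = 1809
Selection 8: 1809 + 658 = 2467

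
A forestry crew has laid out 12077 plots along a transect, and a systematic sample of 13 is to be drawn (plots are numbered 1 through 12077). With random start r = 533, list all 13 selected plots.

533, 1462, 2391, 3320, 4249, 5178, 6107, 7036, 7965, 8894, 9823, 10752, 11681

k = N/n = 12077/13 = 929
plot 1: 533
plot 2: 533 + 929 = 1462
plot 3: 1462 + 929 = 2391
plot 4: 2391 + 929 = 3320
plot 5: 3320 + 929 = 4249
plot 6: 4249 + 929 = 5178
plot 7: 5178 + 929 = 6107
plot 8: 6107 + 929 = 7036
plot 9: 7036 + 929 = 7965
plot 10: 7965 + 929 = 8894
plot 11: 8894 + 929 = 9823
plot 12: 9823 + 929 = 10752
plot 13: 10752 + 929 = 11681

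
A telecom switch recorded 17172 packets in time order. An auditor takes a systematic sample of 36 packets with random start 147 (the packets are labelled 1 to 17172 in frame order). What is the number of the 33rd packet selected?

k = 17172/36 = 477
33rd selection = r + (33−1)·k = 147 + 32×477 = 147 + 15264 = 15411

15411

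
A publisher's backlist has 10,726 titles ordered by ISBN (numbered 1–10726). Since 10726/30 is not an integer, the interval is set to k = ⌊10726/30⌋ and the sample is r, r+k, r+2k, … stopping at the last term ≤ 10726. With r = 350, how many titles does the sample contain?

k = ⌊10726/30⌋ = 357
Achieved size = ⌊(10726 − 350)/357⌋ + 1 = ⌊10376/357⌋ + 1 = 29 + 1 = 30
(last selection: 350 + 29×357 = 10703 ≤ 10726; next would be 11060 > 10726)

30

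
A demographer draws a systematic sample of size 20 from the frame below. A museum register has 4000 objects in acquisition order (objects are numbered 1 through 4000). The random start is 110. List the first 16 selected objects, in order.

k = N/n = 4000/20 = 200
object 1: 110
object 2: 110 + 200 = 310
object 3: 310 + 200 = 510
object 4: 510 + 200 = 710
object 5: 710 + 200 = 910
object 6: 910 + 200 = 1110
object 7: 1110 + 200 = 1310
object 8: 1310 + 200 = 1510
object 9: 1510 + 200 = 1710
object 10: 1710 + 200 = 1910
object 11: 1910 + 200 = 2110
object 12: 2110 + 200 = 2310
object 13: 2310 + 200 = 2510
object 14: 2510 + 200 = 2710
object 15: 2710 + 200 = 2910
object 16: 2910 + 200 = 3110

110, 310, 510, 710, 910, 1110, 1310, 1510, 1710, 1910, 2110, 2310, 2510, 2710, 2910, 3110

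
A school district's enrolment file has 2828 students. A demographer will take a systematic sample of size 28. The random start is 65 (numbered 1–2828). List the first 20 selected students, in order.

k = N/n = 2828/28 = 101
student 1: 65
student 2: 65 + 101 = 166
student 3: 166 + 101 = 267
student 4: 267 + 101 = 368
student 5: 368 + 101 = 469
student 6: 469 + 101 = 570
student 7: 570 + 101 = 671
student 8: 671 + 101 = 772
student 9: 772 + 101 = 873
student 10: 873 + 101 = 974
student 11: 974 + 101 = 1075
student 12: 1075 + 101 = 1176
student 13: 1176 + 101 = 1277
student 14: 1277 + 101 = 1378
student 15: 1378 + 101 = 1479
student 16: 1479 + 101 = 1580
student 17: 1580 + 101 = 1681
student 18: 1681 + 101 = 1782
student 19: 1782 + 101 = 1883
student 20: 1883 + 101 = 1984

65, 166, 267, 368, 469, 570, 671, 772, 873, 974, 1075, 1176, 1277, 1378, 1479, 1580, 1681, 1782, 1883, 1984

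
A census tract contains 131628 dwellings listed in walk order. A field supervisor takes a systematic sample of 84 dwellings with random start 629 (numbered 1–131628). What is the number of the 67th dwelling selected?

104051

k = 131628/84 = 1567
67th selection = r + (67−1)·k = 629 + 66×1567 = 629 + 103422 = 104051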